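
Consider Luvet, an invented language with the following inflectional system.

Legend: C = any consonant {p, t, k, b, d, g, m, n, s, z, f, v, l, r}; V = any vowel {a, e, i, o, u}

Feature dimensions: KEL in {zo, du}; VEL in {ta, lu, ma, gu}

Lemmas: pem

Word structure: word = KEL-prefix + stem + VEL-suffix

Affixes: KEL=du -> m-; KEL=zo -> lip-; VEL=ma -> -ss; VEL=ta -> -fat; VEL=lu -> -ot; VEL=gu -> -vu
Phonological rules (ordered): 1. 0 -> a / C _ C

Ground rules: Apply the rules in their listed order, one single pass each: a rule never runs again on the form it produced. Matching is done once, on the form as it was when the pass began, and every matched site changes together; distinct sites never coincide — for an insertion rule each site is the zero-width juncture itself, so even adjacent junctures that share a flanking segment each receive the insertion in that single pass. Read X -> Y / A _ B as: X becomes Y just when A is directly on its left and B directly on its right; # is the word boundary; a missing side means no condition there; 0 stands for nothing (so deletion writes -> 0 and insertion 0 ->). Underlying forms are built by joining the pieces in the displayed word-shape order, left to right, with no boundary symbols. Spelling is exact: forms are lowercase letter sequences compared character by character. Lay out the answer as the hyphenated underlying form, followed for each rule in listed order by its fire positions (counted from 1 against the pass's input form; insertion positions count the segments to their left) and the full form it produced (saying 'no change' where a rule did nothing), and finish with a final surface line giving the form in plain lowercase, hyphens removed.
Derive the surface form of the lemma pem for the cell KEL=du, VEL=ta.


underlying: m-pem-fat
1. 0 -> a / C _ C: inserts after position(s) 1, 4: mapemafat
surface: mapemafat


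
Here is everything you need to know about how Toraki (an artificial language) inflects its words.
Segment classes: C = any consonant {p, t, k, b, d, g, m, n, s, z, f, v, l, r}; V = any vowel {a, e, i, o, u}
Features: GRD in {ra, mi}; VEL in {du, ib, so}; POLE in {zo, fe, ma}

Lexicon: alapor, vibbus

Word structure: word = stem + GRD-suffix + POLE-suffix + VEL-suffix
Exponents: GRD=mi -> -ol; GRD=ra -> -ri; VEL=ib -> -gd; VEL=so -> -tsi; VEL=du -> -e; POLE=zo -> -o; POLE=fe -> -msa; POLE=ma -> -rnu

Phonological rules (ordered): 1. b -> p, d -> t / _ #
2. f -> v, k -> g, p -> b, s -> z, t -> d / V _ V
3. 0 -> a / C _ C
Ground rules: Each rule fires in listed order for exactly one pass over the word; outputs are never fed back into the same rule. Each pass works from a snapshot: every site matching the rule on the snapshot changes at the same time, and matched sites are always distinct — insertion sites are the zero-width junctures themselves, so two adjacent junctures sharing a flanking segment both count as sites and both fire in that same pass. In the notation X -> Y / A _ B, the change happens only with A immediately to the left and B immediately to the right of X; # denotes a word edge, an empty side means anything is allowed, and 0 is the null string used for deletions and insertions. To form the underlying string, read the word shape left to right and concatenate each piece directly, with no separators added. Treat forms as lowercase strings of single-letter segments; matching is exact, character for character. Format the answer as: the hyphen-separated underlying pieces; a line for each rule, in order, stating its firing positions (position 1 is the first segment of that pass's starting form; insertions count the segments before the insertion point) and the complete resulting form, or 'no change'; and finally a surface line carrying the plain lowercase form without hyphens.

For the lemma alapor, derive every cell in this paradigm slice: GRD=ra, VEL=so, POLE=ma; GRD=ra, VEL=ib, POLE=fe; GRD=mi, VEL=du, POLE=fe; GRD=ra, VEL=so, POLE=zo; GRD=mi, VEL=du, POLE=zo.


cell GRD=ra, VEL=so, POLE=ma:
underlying: alapor-ri-rnu-tsi
1. b -> p, d -> t / _ #: no change
2. f -> v, k -> g, p -> b, s -> z, t -> d / V _ V: fires at position(s) 4: alaborrirnutsi
3. 0 -> a / C _ C: inserts after position(s) 6, 9, 12: alaborariranutasi
surface: alaborariranutasi

cell GRD=ra, VEL=ib, POLE=fe:
underlying: alapor-ri-msa-gd
1. b -> p, d -> t / _ #: fires at position(s) 13: alaporrimsagt
2. f -> v, k -> g, p -> b, s -> z, t -> d / V _ V: fires at position(s) 4: alaborrimsagt
3. 0 -> a / C _ C: inserts after position(s) 6, 9, 12: alaborarimasagat
surface: alaborarimasagat

cell GRD=mi, VEL=du, POLE=fe:
underlying: alapor-ol-msa-e
1. b -> p, d -> t / _ #: no change
2. f -> v, k -> g, p -> b, s -> z, t -> d / V _ V: fires at position(s) 4: alaborolmsae
3. 0 -> a / C _ C: inserts after position(s) 8, 9: alaborolamasae
surface: alaborolamasae

cell GRD=ra, VEL=so, POLE=zo:
underlying: alapor-ri-o-tsi
1. b -> p, d -> t / _ #: no change
2. f -> v, k -> g, p -> b, s -> z, t -> d / V _ V: fires at position(s) 4: alaborriotsi
3. 0 -> a / C _ C: inserts after position(s) 6, 10: alaborariotasi
surface: alaborariotasi

cell GRD=mi, VEL=du, POLE=zo:
underlying: alapor-ol-o-e
1. b -> p, d -> t / _ #: no change
2. f -> v, k -> g, p -> b, s -> z, t -> d / V _ V: fires at position(s) 4: alaboroloe
3. 0 -> a / C _ C: no change
surface: alaboroloe


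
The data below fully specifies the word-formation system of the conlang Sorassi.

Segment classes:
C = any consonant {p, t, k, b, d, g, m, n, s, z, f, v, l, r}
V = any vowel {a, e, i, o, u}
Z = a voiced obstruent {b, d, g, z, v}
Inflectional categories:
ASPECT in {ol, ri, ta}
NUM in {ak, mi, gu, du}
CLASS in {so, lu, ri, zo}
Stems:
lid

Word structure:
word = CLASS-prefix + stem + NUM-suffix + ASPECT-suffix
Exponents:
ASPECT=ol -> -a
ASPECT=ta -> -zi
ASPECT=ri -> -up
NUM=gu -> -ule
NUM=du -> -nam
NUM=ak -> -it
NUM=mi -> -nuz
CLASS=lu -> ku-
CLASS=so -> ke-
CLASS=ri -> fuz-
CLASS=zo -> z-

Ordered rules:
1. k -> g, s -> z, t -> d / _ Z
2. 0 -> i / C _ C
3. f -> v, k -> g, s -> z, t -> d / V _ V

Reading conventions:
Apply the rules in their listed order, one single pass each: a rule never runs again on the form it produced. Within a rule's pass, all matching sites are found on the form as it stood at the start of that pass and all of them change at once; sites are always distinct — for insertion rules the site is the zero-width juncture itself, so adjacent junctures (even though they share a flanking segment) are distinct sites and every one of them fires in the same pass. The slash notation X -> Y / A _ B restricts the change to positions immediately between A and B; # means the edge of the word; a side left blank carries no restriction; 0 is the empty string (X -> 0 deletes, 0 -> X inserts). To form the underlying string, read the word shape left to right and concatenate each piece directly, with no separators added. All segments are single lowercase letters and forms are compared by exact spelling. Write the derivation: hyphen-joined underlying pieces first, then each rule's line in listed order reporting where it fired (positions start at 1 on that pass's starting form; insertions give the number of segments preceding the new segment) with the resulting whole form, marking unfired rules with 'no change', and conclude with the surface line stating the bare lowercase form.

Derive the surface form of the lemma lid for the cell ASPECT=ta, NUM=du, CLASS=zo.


underlying: z-lid-nam-zi
1. k -> g, s -> z, t -> d / _ Z: no change
2. 0 -> i / C _ C: inserts after position(s) 1, 4, 7: zilidinamizi
3. f -> v, k -> g, s -> z, t -> d / V _ V: no change
surface: zilidinamizi


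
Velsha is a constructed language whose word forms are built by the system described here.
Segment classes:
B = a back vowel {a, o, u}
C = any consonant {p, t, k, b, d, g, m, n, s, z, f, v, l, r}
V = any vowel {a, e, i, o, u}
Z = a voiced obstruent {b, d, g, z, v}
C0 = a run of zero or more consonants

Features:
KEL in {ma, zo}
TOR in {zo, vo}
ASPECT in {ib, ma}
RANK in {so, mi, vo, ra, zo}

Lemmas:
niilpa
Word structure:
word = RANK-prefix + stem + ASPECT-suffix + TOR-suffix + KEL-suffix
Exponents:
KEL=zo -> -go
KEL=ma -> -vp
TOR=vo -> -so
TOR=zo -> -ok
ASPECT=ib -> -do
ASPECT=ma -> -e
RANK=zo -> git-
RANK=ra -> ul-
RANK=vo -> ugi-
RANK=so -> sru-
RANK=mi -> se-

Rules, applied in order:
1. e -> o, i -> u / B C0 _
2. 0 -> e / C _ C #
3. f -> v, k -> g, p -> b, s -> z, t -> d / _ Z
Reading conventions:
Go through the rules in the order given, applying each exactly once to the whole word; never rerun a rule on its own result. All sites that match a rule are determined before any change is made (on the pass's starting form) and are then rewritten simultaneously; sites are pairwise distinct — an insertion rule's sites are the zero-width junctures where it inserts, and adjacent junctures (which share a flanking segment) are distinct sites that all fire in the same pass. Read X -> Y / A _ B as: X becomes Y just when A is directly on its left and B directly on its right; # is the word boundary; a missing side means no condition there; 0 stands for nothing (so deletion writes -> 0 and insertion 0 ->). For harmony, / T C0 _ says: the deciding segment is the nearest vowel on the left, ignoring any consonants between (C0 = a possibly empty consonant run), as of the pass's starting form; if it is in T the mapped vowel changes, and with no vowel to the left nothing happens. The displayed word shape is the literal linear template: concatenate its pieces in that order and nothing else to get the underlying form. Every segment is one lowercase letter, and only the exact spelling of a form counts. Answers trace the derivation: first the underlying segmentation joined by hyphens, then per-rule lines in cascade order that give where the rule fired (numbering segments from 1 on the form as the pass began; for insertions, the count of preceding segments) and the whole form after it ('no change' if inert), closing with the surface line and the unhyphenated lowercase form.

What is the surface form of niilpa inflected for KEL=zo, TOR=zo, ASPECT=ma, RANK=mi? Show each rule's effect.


underlying: se-niilpa-e-ok-go
1. e -> o, i -> u / B C0 _: fires at position(s) 9: seniilpaookgo
2. 0 -> e / C _ C #: no change
3. f -> v, k -> g, p -> b, s -> z, t -> d / _ Z: fires at position(s) 11: seniilpaooggo
surface: seniilpaooggo


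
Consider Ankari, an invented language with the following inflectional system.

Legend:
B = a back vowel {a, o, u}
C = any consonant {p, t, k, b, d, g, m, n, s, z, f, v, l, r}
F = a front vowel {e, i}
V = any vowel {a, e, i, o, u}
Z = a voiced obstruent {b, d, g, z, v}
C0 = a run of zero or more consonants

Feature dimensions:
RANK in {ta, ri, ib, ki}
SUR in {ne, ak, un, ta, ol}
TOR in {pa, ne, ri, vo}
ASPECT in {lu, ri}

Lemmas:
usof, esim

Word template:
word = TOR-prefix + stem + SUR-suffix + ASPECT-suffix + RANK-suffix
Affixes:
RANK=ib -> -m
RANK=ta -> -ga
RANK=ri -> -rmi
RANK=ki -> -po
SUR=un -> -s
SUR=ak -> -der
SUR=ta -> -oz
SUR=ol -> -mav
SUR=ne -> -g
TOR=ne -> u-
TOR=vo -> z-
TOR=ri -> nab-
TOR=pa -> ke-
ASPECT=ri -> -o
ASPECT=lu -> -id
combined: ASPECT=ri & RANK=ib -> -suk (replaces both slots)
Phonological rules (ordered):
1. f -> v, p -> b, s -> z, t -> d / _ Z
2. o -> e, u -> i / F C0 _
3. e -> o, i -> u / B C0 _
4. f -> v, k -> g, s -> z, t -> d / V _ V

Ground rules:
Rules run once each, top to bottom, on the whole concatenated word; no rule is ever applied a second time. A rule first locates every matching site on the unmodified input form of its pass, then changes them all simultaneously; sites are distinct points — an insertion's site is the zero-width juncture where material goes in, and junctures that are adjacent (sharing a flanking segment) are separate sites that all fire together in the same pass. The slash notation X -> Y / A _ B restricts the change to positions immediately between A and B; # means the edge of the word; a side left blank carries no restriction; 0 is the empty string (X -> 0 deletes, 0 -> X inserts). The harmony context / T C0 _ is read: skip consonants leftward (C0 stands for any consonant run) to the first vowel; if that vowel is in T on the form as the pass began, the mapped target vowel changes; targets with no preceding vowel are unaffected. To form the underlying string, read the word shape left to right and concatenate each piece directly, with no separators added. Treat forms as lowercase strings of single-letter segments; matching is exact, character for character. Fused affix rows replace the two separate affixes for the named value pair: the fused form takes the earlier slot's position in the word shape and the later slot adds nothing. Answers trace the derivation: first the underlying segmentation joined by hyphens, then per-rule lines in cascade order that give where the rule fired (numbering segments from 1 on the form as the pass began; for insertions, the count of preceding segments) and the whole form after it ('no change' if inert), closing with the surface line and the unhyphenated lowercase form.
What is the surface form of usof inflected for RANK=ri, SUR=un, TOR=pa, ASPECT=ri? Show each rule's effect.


underlying: ke-usof-s-o-rmi
1. f -> v, p -> b, s -> z, t -> d / _ Z: no change
2. o -> e, u -> i / F C0 _: fires at position(s) 3: keisofsormi
3. e -> o, i -> u / B C0 _: fires at position(s) 11: keisofsormu
4. f -> v, k -> g, s -> z, t -> d / V _ V: fires at position(s) 4: keizofsormu
surface: keizofsormu


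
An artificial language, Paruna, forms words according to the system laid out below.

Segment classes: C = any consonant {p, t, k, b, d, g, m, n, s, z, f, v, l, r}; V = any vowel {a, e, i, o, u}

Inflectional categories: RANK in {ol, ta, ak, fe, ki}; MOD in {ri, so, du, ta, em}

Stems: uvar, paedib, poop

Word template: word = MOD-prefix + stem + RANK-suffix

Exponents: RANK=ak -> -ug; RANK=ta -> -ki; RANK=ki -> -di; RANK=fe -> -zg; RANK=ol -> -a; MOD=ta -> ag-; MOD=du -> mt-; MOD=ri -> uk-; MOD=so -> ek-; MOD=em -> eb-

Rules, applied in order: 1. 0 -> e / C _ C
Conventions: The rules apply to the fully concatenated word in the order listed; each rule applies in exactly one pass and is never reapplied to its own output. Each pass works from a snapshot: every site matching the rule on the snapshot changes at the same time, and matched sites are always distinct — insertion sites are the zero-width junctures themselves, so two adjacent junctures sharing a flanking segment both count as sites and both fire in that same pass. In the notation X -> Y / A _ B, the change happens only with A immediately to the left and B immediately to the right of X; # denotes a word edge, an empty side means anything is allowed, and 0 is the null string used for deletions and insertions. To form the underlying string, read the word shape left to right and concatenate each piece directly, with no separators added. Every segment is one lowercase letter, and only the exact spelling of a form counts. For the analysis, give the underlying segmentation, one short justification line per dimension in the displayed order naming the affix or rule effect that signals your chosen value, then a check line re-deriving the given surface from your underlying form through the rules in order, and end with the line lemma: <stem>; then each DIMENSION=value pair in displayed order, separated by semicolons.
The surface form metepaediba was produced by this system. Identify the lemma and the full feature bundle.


underlying: mt-paedib-a
RANK=ol - signalled by the affix -a
MOD=du - signalled by the affix mt-
check: mtpaediba -> metepaediba
lemma: paedib; RANK=ol; MOD=du


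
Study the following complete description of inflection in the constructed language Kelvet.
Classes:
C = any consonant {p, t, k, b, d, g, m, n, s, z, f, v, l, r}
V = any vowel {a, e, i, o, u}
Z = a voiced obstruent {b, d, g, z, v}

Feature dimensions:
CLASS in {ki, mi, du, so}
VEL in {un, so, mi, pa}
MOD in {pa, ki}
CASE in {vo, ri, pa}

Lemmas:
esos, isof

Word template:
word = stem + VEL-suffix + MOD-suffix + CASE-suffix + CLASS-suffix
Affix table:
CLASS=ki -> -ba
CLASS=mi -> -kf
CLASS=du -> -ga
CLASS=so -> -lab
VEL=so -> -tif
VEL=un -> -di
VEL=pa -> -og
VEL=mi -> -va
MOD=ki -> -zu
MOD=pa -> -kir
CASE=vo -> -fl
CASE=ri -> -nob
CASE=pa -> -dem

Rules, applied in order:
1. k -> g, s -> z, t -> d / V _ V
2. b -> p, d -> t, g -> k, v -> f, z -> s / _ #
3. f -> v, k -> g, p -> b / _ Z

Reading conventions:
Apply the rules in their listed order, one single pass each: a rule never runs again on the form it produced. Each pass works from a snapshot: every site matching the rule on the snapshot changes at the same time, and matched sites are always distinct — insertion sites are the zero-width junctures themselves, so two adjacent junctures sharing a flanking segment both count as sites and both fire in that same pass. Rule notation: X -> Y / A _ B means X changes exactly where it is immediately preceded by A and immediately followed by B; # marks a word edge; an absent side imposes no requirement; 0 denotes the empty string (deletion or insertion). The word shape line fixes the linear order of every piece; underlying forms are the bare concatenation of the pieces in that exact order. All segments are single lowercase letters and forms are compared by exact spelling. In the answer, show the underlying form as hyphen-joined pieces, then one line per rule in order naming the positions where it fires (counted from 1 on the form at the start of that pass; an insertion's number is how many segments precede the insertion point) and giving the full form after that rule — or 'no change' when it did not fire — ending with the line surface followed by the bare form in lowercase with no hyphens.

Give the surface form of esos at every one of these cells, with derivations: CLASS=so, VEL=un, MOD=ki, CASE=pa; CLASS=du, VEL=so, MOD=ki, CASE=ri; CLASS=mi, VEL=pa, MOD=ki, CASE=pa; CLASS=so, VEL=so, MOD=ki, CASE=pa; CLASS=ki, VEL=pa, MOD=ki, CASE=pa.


cell CLASS=so, VEL=un, MOD=ki, CASE=pa:
underlying: esos-di-zu-dem-lab
1. k -> g, s -> z, t -> d / V _ V: fires at position(s) 2: ezosdizudemlab
2. b -> p, d -> t, g -> k, v -> f, z -> s / _ #: fires at position(s) 14: ezosdizudemlap
3. f -> v, k -> g, p -> b / _ Z: no change
surface: ezosdizudemlap

cell CLASS=du, VEL=so, MOD=ki, CASE=ri:
underlying: esos-tif-zu-nob-ga
1. k -> g, s -> z, t -> d / V _ V: fires at position(s) 2: ezostifzunobga
2. b -> p, d -> t, g -> k, v -> f, z -> s / _ #: no change
3. f -> v, k -> g, p -> b / _ Z: fires at position(s) 7: ezostivzunobga
surface: ezostivzunobga

cell CLASS=mi, VEL=pa, MOD=ki, CASE=pa:
underlying: esos-og-zu-dem-kf
1. k -> g, s -> z, t -> d / V _ V: fires at position(s) 2, 4: ezozogzudemkf
2. b -> p, d -> t, g -> k, v -> f, z -> s / _ #: no change
3. f -> v, k -> g, p -> b / _ Z: no change
surface: ezozogzudemkf

cell CLASS=so, VEL=so, MOD=ki, CASE=pa:
underlying: esos-tif-zu-dem-lab
1. k -> g, s -> z, t -> d / V _ V: fires at position(s) 2: ezostifzudemlab
2. b -> p, d -> t, g -> k, v -> f, z -> s / _ #: fires at position(s) 15: ezostifzudemlap
3. f -> v, k -> g, p -> b / _ Z: fires at position(s) 7: ezostivzudemlap
surface: ezostivzudemlap

cell CLASS=ki, VEL=pa, MOD=ki, CASE=pa:
underlying: esos-og-zu-dem-ba
1. k -> g, s -> z, t -> d / V _ V: fires at position(s) 2, 4: ezozogzudemba
2. b -> p, d -> t, g -> k, v -> f, z -> s / _ #: no change
3. f -> v, k -> g, p -> b / _ Z: no change
surface: ezozogzudemba


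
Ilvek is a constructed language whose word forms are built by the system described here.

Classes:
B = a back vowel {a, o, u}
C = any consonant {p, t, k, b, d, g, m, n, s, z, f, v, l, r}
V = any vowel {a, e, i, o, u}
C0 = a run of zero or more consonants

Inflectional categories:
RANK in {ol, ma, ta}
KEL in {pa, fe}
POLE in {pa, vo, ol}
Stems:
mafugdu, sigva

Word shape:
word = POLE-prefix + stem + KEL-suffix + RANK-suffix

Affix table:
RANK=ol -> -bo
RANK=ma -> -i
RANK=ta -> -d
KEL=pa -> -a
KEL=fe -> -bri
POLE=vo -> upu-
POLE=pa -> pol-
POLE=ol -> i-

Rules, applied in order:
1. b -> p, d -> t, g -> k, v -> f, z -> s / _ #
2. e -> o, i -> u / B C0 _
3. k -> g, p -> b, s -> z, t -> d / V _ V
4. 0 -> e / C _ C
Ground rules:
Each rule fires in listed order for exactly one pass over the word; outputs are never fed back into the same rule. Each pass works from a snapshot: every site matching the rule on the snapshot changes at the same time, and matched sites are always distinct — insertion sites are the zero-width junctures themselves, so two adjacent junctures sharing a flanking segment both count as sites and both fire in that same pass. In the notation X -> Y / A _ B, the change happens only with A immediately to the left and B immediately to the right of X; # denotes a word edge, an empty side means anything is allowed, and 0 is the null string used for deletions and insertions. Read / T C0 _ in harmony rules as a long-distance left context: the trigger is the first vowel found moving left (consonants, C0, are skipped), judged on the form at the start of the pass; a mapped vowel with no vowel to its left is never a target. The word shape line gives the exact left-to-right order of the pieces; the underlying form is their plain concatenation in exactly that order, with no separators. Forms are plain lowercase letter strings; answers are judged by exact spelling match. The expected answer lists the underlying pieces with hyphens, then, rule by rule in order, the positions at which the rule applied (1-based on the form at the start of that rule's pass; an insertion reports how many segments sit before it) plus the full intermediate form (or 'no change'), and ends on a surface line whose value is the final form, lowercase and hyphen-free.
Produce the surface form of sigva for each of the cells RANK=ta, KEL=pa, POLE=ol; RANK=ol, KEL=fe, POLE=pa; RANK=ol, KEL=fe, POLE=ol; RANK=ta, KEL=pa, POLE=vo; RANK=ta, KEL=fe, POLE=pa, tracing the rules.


cell RANK=ta, KEL=pa, POLE=ol:
underlying: i-sigva-a-d
1. b -> p, d -> t, g -> k, v -> f, z -> s / _ #: fires at position(s) 8: isigvaat
2. e -> o, i -> u / B C0 _: no change
3. k -> g, p -> b, s -> z, t -> d / V _ V: fires at position(s) 2: izigvaat
4. 0 -> e / C _ C: inserts after position(s) 4: izigevaat
surface: izigevaat

cell RANK=ol, KEL=fe, POLE=pa:
underlying: pol-sigva-bri-bo
1. b -> p, d -> t, g -> k, v -> f, z -> s / _ #: no change
2. e -> o, i -> u / B C0 _: fires at position(s) 5, 11: polsugvabrubo
3. k -> g, p -> b, s -> z, t -> d / V _ V: no change
4. 0 -> e / C _ C: inserts after position(s) 3, 6, 9: polesugevaberubo
surface: polesugevaberubo

cell RANK=ol, KEL=fe, POLE=ol:
underlying: i-sigva-bri-bo
1. b -> p, d -> t, g -> k, v -> f, z -> s / _ #: no change
2. e -> o, i -> u / B C0 _: fires at position(s) 9: isigvabrubo
3. k -> g, p -> b, s -> z, t -> d / V _ V: fires at position(s) 2: izigvabrubo
4. 0 -> e / C _ C: inserts after position(s) 4, 7: izigevaberubo
surface: izigevaberubo

cell RANK=ta, KEL=pa, POLE=vo:
underlying: upu-sigva-a-d
1. b -> p, d -> t, g -> k, v -> f, z -> s / _ #: fires at position(s) 10: upusigvaat
2. e -> o, i -> u / B C0 _: fires at position(s) 5: upusugvaat
3. k -> g, p -> b, s -> z, t -> d / V _ V: fires at position(s) 2, 4: ubuzugvaat
4. 0 -> e / C _ C: inserts after position(s) 6: ubuzugevaat
surface: ubuzugevaat

cell RANK=ta, KEL=fe, POLE=pa:
underlying: pol-sigva-bri-d
1. b -> p, d -> t, g -> k, v -> f, z -> s / _ #: fires at position(s) 12: polsigvabrit
2. e -> o, i -> u / B C0 _: fires at position(s) 5, 11: polsugvabrut
3. k -> g, p -> b, s -> z, t -> d / V _ V: no change
4. 0 -> e / C _ C: inserts after position(s) 3, 6, 9: polesugevaberut
surface: polesugevaberut


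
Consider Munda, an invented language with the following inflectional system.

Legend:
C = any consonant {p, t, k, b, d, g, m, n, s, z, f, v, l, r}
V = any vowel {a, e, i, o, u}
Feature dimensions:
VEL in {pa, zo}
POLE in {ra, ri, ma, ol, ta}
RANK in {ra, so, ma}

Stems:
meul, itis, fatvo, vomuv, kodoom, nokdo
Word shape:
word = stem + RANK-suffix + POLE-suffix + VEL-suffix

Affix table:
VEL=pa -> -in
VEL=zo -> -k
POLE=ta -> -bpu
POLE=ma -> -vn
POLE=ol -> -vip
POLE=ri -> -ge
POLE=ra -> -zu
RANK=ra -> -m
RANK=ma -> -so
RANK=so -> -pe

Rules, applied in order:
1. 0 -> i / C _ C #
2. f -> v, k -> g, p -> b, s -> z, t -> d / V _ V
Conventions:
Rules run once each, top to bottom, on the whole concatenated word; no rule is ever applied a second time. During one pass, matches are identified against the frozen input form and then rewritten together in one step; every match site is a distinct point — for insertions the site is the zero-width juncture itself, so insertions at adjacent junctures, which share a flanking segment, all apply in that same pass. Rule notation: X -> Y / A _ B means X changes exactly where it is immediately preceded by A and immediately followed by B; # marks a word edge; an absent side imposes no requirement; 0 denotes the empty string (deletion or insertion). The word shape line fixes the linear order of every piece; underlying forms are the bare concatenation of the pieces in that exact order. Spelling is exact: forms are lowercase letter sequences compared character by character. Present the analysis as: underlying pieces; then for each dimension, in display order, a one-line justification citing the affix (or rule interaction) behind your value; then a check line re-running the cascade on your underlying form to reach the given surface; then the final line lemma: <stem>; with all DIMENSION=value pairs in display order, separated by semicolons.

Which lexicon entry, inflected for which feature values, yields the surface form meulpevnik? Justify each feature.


underlying: meul-pe-vn-k
VEL=zo - signalled by the affix -k
POLE=ma - signalled by the affix -vn
RANK=so - signalled by the affix -pe
check: meulpevnk -> meulpevnik -> meulpevnik
lemma: meul; VEL=zo; POLE=ma; RANK=so


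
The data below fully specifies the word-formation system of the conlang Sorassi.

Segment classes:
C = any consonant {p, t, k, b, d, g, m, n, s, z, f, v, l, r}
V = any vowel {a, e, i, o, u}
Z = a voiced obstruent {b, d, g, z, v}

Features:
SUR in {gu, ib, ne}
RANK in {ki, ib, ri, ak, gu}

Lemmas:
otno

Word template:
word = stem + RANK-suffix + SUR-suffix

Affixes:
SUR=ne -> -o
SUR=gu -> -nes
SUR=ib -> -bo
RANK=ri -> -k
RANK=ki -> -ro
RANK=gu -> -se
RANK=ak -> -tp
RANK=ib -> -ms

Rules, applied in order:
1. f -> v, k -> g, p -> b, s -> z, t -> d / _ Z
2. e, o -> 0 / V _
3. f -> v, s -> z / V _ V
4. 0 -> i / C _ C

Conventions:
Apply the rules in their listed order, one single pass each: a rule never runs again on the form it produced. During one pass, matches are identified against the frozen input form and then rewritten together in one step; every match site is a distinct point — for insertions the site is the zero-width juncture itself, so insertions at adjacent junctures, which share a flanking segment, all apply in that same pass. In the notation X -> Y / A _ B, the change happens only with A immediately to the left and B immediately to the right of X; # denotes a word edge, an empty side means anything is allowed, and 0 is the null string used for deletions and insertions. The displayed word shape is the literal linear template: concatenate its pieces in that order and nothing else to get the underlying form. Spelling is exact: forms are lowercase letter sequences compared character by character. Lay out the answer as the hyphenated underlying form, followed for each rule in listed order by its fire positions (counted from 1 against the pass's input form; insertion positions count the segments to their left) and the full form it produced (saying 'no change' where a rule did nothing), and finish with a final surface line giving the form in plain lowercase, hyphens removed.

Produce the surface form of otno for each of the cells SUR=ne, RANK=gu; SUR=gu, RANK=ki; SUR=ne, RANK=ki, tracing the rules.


cell SUR=ne, RANK=gu:
underlying: otno-se-o
1. f -> v, k -> g, p -> b, s -> z, t -> d / _ Z: no change
2. e, o -> 0 / V _: fires at position(s) 7: otnose
3. f -> v, s -> z / V _ V: fires at position(s) 5: otnoze
4. 0 -> i / C _ C: inserts after position(s) 2: otinoze
surface: otinoze

cell SUR=gu, RANK=ki:
underlying: otno-ro-nes
1. f -> v, k -> g, p -> b, s -> z, t -> d / _ Z: no change
2. e, o -> 0 / V _: no change
3. f -> v, s -> z / V _ V: no change
4. 0 -> i / C _ C: inserts after position(s) 2: otinorones
surface: otinorones

cell SUR=ne, RANK=ki:
underlying: otno-ro-o
1. f -> v, k -> g, p -> b, s -> z, t -> d / _ Z: no change
2. e, o -> 0 / V _: fires at position(s) 7: otnoro
3. f -> v, s -> z / V _ V: no change
4. 0 -> i / C _ C: inserts after position(s) 2: otinoro
surface: otinoro


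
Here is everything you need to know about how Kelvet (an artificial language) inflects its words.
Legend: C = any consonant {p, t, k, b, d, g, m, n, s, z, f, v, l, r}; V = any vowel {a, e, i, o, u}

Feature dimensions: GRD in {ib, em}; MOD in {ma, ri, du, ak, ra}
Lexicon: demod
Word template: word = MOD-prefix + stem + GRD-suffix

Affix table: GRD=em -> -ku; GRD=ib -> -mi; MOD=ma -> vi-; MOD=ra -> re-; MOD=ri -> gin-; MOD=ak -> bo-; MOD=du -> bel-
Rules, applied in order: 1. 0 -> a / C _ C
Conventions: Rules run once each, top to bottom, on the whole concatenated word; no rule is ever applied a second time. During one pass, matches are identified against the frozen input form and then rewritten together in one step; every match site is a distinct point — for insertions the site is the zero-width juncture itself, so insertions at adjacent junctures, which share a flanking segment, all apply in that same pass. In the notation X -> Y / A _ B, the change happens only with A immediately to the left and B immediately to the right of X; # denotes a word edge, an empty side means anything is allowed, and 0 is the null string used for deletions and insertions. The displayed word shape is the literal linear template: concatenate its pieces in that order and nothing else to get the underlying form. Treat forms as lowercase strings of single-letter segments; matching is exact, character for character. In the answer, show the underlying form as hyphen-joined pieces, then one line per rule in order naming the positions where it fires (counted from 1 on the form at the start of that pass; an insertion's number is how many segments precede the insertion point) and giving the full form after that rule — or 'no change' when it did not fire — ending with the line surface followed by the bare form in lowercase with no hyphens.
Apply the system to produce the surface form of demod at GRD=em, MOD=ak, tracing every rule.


underlying: bo-demod-ku
1. 0 -> a / C _ C: inserts after position(s) 7: bodemodaku
surface: bodemodaku


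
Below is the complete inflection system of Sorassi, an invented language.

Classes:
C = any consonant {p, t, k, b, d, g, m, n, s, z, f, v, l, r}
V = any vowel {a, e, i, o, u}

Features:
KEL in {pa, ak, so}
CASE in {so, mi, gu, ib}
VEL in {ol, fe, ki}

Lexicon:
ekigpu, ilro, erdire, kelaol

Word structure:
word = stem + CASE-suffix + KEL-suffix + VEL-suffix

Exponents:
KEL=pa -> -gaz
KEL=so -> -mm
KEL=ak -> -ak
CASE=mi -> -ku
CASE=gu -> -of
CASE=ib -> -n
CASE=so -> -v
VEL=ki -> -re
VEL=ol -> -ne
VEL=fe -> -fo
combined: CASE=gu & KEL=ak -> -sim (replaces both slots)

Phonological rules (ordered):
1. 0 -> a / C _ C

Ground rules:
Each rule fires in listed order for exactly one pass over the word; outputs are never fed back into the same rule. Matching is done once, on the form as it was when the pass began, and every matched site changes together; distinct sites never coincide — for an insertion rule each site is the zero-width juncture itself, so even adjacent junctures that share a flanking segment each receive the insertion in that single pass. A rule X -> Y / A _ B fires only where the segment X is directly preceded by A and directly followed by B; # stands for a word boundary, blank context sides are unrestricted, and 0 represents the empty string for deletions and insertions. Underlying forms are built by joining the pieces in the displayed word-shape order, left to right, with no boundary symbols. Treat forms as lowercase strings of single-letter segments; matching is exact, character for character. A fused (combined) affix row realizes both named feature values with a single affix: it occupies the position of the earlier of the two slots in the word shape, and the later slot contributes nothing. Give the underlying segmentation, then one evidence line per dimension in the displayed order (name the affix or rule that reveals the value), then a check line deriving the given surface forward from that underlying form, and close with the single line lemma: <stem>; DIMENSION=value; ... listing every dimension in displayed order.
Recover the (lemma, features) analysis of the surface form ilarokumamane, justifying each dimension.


underlying: ilro-ku-mm-ne
KEL=so - signalled by the affix -mm
CASE=mi - signalled by the affix -ku
VEL=ol - signalled by the affix -ne
check: ilrokummne -> ilarokumamane
lemma: ilro; KEL=so; CASE=mi; VEL=ol


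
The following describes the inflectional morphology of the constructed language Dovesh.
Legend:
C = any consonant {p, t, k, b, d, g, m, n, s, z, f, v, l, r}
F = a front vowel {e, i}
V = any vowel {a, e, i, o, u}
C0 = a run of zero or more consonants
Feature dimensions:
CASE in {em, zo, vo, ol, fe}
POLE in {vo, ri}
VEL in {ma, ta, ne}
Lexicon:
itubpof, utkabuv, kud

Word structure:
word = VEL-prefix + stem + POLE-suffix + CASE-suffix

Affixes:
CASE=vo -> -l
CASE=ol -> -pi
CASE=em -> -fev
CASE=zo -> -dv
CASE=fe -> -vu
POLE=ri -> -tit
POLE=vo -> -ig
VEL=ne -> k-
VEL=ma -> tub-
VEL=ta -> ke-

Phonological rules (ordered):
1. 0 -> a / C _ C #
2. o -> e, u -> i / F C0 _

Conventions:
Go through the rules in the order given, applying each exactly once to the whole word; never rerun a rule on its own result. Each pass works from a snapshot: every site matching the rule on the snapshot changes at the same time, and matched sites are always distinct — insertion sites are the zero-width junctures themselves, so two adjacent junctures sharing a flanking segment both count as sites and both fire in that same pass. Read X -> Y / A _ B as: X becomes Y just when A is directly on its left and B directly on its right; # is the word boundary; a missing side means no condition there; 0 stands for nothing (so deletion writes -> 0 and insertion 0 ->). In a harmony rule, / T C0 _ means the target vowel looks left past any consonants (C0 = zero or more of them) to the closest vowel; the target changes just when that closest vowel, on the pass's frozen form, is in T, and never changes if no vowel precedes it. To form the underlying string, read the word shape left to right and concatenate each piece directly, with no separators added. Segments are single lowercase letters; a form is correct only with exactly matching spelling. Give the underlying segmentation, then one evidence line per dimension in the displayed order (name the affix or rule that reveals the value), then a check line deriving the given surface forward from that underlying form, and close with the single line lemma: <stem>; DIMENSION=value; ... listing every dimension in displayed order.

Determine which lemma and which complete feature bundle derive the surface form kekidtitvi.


underlying: ke-kud-tit-vu
CASE=fe - signalled by the affix -vu
POLE=ri - signalled by the affix -tit
VEL=ta - signalled by the affix ke-
check: kekudtitvu -> kekudtitvu -> kekidtitvi
lemma: kud; CASE=fe; POLE=ri; VEL=ta


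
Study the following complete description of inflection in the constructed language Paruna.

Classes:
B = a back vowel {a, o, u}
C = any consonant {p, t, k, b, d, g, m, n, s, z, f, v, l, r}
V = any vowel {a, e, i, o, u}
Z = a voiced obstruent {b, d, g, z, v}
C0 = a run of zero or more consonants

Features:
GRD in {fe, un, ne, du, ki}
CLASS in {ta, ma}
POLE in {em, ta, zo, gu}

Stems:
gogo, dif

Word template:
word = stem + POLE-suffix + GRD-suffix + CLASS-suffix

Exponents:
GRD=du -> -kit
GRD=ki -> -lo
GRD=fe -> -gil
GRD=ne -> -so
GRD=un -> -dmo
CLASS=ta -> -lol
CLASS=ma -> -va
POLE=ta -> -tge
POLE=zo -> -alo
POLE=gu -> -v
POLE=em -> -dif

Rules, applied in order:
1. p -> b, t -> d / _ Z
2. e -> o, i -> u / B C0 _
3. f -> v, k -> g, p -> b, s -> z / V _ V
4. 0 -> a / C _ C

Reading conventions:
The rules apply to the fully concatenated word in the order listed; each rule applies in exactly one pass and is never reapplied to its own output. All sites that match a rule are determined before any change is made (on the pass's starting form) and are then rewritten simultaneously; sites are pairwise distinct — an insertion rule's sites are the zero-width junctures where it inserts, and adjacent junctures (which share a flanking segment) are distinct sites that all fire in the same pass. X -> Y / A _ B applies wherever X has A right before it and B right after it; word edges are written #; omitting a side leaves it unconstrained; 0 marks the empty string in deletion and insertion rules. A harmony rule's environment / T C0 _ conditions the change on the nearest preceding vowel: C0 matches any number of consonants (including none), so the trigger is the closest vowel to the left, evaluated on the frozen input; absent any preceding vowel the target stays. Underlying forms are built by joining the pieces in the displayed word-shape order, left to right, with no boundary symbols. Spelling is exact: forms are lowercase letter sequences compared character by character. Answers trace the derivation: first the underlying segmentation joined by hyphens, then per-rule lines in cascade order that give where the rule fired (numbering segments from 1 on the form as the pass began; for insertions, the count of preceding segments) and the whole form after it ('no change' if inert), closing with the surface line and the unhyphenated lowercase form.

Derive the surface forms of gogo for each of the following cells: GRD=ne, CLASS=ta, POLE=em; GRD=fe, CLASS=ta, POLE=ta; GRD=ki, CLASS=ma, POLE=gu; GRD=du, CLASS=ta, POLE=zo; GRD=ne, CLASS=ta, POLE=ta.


cell GRD=ne, CLASS=ta, POLE=em:
underlying: gogo-dif-so-lol
1. p -> b, t -> d / _ Z: no change
2. e -> o, i -> u / B C0 _: fires at position(s) 6: gogodufsolol
3. f -> v, k -> g, p -> b, s -> z / V _ V: no change
4. 0 -> a / C _ C: inserts after position(s) 7: gogodufasolol
surface: gogodufasolol

cell GRD=fe, CLASS=ta, POLE=ta:
underlying: gogo-tge-gil-lol
1. p -> b, t -> d / _ Z: fires at position(s) 5: gogodgegillol
2. e -> o, i -> u / B C0 _: fires at position(s) 7: gogodgogillol
3. f -> v, k -> g, p -> b, s -> z / V _ V: no change
4. 0 -> a / C _ C: inserts after position(s) 5, 10: gogodagogilalol
surface: gogodagogilalol

cell GRD=ki, CLASS=ma, POLE=gu:
underlying: gogo-v-lo-va
1. p -> b, t -> d / _ Z: no change
2. e -> o, i -> u / B C0 _: no change
3. f -> v, k -> g, p -> b, s -> z / V _ V: no change
4. 0 -> a / C _ C: inserts after position(s) 5: gogovalova
surface: gogovalova

cell GRD=du, CLASS=ta, POLE=zo:
underlying: gogo-alo-kit-lol
1. p -> b, t -> d / _ Z: no change
2. e -> o, i -> u / B C0 _: fires at position(s) 9: gogoalokutlol
3. f -> v, k -> g, p -> b, s -> z / V _ V: fires at position(s) 8: gogoalogutlol
4. 0 -> a / C _ C: inserts after position(s) 10: gogoalogutalol
surface: gogoalogutalol

cell GRD=ne, CLASS=ta, POLE=ta:
underlying: gogo-tge-so-lol
1. p -> b, t -> d / _ Z: fires at position(s) 5: gogodgesolol
2. e -> o, i -> u / B C0 _: fires at position(s) 7: gogodgosolol
3. f -> v, k -> g, p -> b, s -> z / V _ V: fires at position(s) 8: gogodgozolol
4. 0 -> a / C _ C: inserts after position(s) 5: gogodagozolol
surface: gogodagozolol


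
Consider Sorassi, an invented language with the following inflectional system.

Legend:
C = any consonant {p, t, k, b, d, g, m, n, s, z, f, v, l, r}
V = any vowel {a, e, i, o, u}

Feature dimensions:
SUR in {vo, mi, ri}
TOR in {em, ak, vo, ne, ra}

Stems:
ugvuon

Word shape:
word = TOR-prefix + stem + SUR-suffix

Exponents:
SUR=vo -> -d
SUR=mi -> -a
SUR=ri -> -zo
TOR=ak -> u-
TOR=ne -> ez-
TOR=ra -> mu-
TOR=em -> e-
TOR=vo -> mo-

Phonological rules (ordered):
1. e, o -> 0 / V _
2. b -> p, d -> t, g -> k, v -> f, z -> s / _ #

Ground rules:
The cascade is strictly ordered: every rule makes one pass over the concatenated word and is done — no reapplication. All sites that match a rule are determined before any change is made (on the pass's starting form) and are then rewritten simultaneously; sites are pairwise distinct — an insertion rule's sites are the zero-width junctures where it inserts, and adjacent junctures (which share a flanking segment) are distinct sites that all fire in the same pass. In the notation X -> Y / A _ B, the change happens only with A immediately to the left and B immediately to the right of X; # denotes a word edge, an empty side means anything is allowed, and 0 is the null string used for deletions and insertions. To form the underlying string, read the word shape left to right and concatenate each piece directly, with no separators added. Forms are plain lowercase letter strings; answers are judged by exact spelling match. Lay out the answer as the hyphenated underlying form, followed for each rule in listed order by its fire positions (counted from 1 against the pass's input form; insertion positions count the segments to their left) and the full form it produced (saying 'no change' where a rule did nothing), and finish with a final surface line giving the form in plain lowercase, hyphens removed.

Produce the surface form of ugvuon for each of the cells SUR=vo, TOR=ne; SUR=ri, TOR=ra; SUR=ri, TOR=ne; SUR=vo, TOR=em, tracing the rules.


cell SUR=vo, TOR=ne:
underlying: ez-ugvuon-d
1. e, o -> 0 / V _: fires at position(s) 7: ezugvund
2. b -> p, d -> t, g -> k, v -> f, z -> s / _ #: fires at position(s) 8: ezugvunt
surface: ezugvunt

cell SUR=ri, TOR=ra:
underlying: mu-ugvuon-zo
1. e, o -> 0 / V _: fires at position(s) 7: muugvunzo
2. b -> p, d -> t, g -> k, v -> f, z -> s / _ #: no change
surface: muugvunzo

cell SUR=ri, TOR=ne:
underlying: ez-ugvuon-zo
1. e, o -> 0 / V _: fires at position(s) 7: ezugvunzo
2. b -> p, d -> t, g -> k, v -> f, z -> s / _ #: no change
surface: ezugvunzo

cell SUR=vo, TOR=em:
underlying: e-ugvuon-d
1. e, o -> 0 / V _: fires at position(s) 6: eugvund
2. b -> p, d -> t, g -> k, v -> f, z -> s / _ #: fires at position(s) 7: eugvunt
surface: eugvunt
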